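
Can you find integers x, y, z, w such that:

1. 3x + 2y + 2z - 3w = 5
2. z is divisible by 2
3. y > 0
Yes

Take x = 0, y = 1, z = 0, w = -1. Substituting into each constraint:
  (1) 3(0) + 2(1) + 2(0) - 3(-1) = 5 ✓
  (2) 0 = 2 × 0, remainder 0 ✓
  (3) 1 > 0 ✓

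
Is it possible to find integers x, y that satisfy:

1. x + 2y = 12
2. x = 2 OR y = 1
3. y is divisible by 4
No

The full constraint system is jointly infeasible over the integers. Each constraint and what it forces:

  - x + 2y = 12: is a linear equation tying the variables together
  - x = 2 OR y = 1: forces a choice: either x = 2 or y = 1
  - y is divisible by 4: restricts y to multiples of 4

Split on the disjunction (x = 2 OR y = 1):
  • If x = 2: with x = 2, writing y = 4y', every remaining term of the linear equation is divisible by 8, so the left side is ≡ 0 (mod 8); but the right side 10 ≡ 2 (mod 8). No integers can satisfy it.
  • If y = 1: this contradicts the divisibility constraint — 1 is not a multiple of 4.
Both branches are infeasible, so the system has no integer solution.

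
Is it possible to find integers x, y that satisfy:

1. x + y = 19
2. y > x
Yes

Take x = 0, y = 19. Substituting into each constraint:
  (1) 0 + 19 = 19 ✓
  (2) 19 > 0 ✓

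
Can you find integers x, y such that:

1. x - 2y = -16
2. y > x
Yes

Take x = 14, y = 15. Substituting into each constraint:
  (1) 14 - 2(15) = -16 ✓
  (2) 15 > 14 ✓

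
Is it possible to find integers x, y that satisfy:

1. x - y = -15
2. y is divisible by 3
Yes

Take x = -15, y = 0. Substituting into each constraint:
  (1) (-15) + 0 = -15 ✓
  (2) 0 = 3 × 0, remainder 0 ✓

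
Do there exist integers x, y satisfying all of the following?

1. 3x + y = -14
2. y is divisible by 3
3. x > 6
No

A contradictory subset is {3x + y = -14, y is divisible by 3}. No integer assignment can satisfy these jointly:

  - 3x + y = -14: is a linear equation tying the variables together
  - y is divisible by 3: restricts y to multiples of 3

Modular obstruction: writing y = 3y', every remaining term of the linear equation is divisible by 3, so the left side is ≡ 0 (mod 3); but the right side -14 ≡ 1 (mod 3). No integers can satisfy it.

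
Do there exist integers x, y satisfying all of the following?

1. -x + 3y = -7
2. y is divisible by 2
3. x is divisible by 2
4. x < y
No

A contradictory subset is {-x + 3y = -7, y is divisible by 2, x is divisible by 2}. No integer assignment can satisfy these jointly:

  - -x + 3y = -7: is a linear equation tying the variables together
  - y is divisible by 2: restricts y to multiples of 2
  - x is divisible by 2: restricts x to multiples of 2

Modular obstruction: writing x = 2x' and writing y = 2y', every remaining term of the linear equation is divisible by 2, so the left side is ≡ 0 (mod 2); but the right side -7 ≡ 1 (mod 2). No integers can satisfy it.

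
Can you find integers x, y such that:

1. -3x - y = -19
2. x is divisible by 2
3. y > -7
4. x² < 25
Yes

Take x = 0, y = 19. Substituting into each constraint:
  (1) -3(0) + (-19) = -19 ✓
  (2) 0 = 2 × 0, remainder 0 ✓
  (3) 19 > -7 ✓
  (4) x² = (0)² = 0, and 0 < 25 ✓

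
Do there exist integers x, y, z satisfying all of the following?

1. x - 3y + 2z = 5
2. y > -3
Yes

Take x = 5, y = 0, z = 0. Substituting into each constraint:
  (1) 5 - 3(0) + 2(0) = 5 ✓
  (2) 0 > -3 ✓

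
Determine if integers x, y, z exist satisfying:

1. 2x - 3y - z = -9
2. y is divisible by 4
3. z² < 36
Yes

Take x = -4, y = 0, z = 1. Substituting into each constraint:
  (1) 2(-4) - 3(0) + (-1) = -9 ✓
  (2) 0 = 4 × 0, remainder 0 ✓
  (3) z² = (1)² = 1, and 1 < 36 ✓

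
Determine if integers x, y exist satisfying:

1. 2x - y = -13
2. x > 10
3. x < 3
No

A contradictory subset is {x > 10, x < 3}. No integer assignment can satisfy these jointly:

  - x > 10: bounds one variable relative to a constant
  - x < 3: bounds one variable relative to a constant

Direct contradiction: the bounds on x require x ≥ 11 and x ≤ 2 simultaneously, which is empty.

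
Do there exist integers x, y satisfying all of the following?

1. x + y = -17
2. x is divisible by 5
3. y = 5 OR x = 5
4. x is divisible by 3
No

A contradictory subset is {x + y = -17, y = 5 OR x = 5, x is divisible by 3}. No integer assignment can satisfy these jointly:

  - x + y = -17: is a linear equation tying the variables together
  - y = 5 OR x = 5: forces a choice: either y = 5 or x = 5
  - x is divisible by 3: restricts x to multiples of 3

Split on the disjunction (y = 5 OR x = 5):
  • If y = 5: with y = 5, writing x = 3x', every remaining term of the linear equation is divisible by 3, so the left side is ≡ 0 (mod 3); but the right side -22 ≡ 2 (mod 3). No integers can satisfy it.
  • If x = 5: this contradicts the divisibility constraint — 5 is not a multiple of 3.
Both branches are infeasible, so the system has no integer solution.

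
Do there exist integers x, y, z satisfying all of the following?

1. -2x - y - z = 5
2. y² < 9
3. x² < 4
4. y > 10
No

A contradictory subset is {y² < 9, y > 10}. No integer assignment can satisfy these jointly:

  - y² < 9: restricts y to |y| ≤ 2
  - y > 10: bounds one variable relative to a constant

Direct contradiction: the bounds on y require y ≥ 11 and y ≤ 2 simultaneously, which is empty.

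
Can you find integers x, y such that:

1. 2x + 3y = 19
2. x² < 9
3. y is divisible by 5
Yes

Take x = 2, y = 5. Substituting into each constraint:
  (1) 2(2) + 3(5) = 19 ✓
  (2) x² = (2)² = 4, and 4 < 9 ✓
  (3) 5 = 5 × 1, remainder 0 ✓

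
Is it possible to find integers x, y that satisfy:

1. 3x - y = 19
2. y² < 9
Yes

Take x = 7, y = 2. Substituting into each constraint:
  (1) 3(7) + (-2) = 19 ✓
  (2) y² = (2)² = 4, and 4 < 9 ✓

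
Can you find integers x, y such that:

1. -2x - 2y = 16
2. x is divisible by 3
Yes

Take x = 0, y = -8. Substituting into each constraint:
  (1) -2(0) - 2(-8) = 16 ✓
  (2) 0 = 3 × 0, remainder 0 ✓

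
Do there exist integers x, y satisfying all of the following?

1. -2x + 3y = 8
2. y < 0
Yes

Take x = -7, y = -2. Substituting into each constraint:
  (1) -2(-7) + 3(-2) = 8 ✓
  (2) -2 < 0 ✓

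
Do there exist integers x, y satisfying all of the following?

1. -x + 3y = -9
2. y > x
Yes

Take x = -6, y = -5. Substituting into each constraint:
  (1) 6 + 3(-5) = -9 ✓
  (2) -5 > -6 ✓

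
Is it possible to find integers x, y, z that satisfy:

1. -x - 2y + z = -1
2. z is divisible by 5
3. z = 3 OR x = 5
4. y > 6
Yes

Take x = 5, y = 8, z = 20. Substituting into each constraint:
  (1) (-5) - 2(8) + 20 = -1 ✓
  (2) 20 = 5 × 4, remainder 0 ✓
  (3) x = 5, target 5 ✓ (second branch holds)
  (4) 8 > 6 ✓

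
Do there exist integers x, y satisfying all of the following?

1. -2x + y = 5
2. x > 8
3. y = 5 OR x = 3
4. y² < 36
No

A contradictory subset is {-2x + y = 5, x > 8, y = 5 OR x = 3}. No integer assignment can satisfy these jointly:

  - -2x + y = 5: is a linear equation tying the variables together
  - x > 8: bounds one variable relative to a constant
  - y = 5 OR x = 3: forces a choice: either y = 5 or x = 3

Split on the disjunction (y = 5 OR x = 3):
  • If y = 5: the equation forces x = 0, which contradicts the bound x ≥ 9.
  • If x = 3: this contradicts the bound x ≥ 9.
Both branches are infeasible, so the system has no integer solution.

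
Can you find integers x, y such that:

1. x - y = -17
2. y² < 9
Yes

Take x = -17, y = 0. Substituting into each constraint:
  (1) (-17) + 0 = -17 ✓
  (2) y² = (0)² = 0, and 0 < 9 ✓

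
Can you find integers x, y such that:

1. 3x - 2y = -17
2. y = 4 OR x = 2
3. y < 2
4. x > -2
No

A contradictory subset is {3x - 2y = -17, y = 4 OR x = 2, y < 2}. No integer assignment can satisfy these jointly:

  - 3x - 2y = -17: is a linear equation tying the variables together
  - y = 4 OR x = 2: forces a choice: either y = 4 or x = 2
  - y < 2: bounds one variable relative to a constant

Split on the disjunction (y = 4 OR x = 2):
  • If y = 4: this contradicts the bound y ≤ 1.
  • If x = 2: with x = 2, every remaining term of the linear equation is divisible by 2, so the left side is ≡ 0 (mod 2); but the right side -23 ≡ 1 (mod 2). No integers can satisfy it.
Both branches are infeasible, so the system has no integer solution.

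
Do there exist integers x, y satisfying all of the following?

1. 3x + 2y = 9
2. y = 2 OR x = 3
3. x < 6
Yes

Take x = 3, y = 0. Substituting into each constraint:
  (1) 3(3) + 2(0) = 9 ✓
  (2) x = 3, target 3 ✓ (second branch holds)
  (3) 3 < 6 ✓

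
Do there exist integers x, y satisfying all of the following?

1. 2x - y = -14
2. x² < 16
Yes

Take x = 0, y = 14. Substituting into each constraint:
  (1) 2(0) + (-14) = -14 ✓
  (2) x² = (0)² = 0, and 0 < 16 ✓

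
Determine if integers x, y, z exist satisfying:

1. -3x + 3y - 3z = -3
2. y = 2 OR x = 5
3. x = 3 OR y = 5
Yes

Take x = 3, y = 2, z = 0. Substituting into each constraint:
  (1) -3(3) + 3(2) - 3(0) = -3 ✓
  (2) y = 2, target 2 ✓ (first branch holds)
  (3) x = 3, target 3 ✓ (first branch holds)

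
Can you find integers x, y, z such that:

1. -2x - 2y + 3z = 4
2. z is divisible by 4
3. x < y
Yes

Take x = 0, y = 4, z = 4. Substituting into each constraint:
  (1) -2(0) - 2(4) + 3(4) = 4 ✓
  (2) 4 = 4 × 1, remainder 0 ✓
  (3) 0 < 4 ✓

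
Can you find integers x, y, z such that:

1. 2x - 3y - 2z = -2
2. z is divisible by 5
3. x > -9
Yes

Take x = -1, y = 0, z = 0. Substituting into each constraint:
  (1) 2(-1) - 3(0) - 2(0) = -2 ✓
  (2) 0 = 5 × 0, remainder 0 ✓
  (3) -1 > -9 ✓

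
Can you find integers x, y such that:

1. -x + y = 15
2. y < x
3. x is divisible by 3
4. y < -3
No

A contradictory subset is {-x + y = 15, y < x}. No integer assignment can satisfy these jointly:

  - -x + y = 15: is a linear equation tying the variables together
  - y < x: bounds one variable relative to another variable

From the equation, x − y = -15, i.e. x − y = -15; but x > y requires x − y ≥ 1. Contradiction.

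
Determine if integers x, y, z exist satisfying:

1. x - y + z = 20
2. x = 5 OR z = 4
Yes

Take x = 5, y = 0, z = 15. Substituting into each constraint:
  (1) 5 + 0 + 15 = 20 ✓
  (2) x = 5, target 5 ✓ (first branch holds)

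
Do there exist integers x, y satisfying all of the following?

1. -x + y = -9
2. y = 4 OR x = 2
Yes

Take x = 2, y = -7. Substituting into each constraint:
  (1) (-2) + (-7) = -9 ✓
  (2) x = 2, target 2 ✓ (second branch holds)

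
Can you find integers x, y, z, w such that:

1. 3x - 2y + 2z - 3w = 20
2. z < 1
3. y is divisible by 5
Yes

Take x = 0, y = 0, z = -2, w = -8. Substituting into each constraint:
  (1) 3(0) - 2(0) + 2(-2) - 3(-8) = 20 ✓
  (2) -2 < 1 ✓
  (3) 0 = 5 × 0, remainder 0 ✓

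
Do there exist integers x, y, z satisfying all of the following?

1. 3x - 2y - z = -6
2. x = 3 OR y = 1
Yes

Take x = 0, y = 1, z = 4. Substituting into each constraint:
  (1) 3(0) - 2(1) + (-4) = -6 ✓
  (2) y = 1, target 1 ✓ (second branch holds)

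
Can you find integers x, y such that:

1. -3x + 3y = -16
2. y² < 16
No

Even the single constraint (-3x + 3y = -16) is infeasible over the integers.

  - -3x + 3y = -16: every term on the left is divisible by 3, so the LHS ≡ 0 (mod 3), but the RHS -16 is not — no integer solution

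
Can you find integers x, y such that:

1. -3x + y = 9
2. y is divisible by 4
Yes

Take x = -3, y = 0. Substituting into each constraint:
  (1) -3(-3) + 0 = 9 ✓
  (2) 0 = 4 × 0, remainder 0 ✓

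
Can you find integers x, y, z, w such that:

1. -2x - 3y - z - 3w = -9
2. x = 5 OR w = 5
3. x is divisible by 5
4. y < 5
Yes

Take x = 5, y = 0, z = -1, w = 0. Substituting into each constraint:
  (1) -2(5) - 3(0) + 1 - 3(0) = -9 ✓
  (2) x = 5, target 5 ✓ (first branch holds)
  (3) 5 = 5 × 1, remainder 0 ✓
  (4) 0 < 5 ✓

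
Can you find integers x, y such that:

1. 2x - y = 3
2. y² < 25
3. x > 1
Yes

Take x = 2, y = 1. Substituting into each constraint:
  (1) 2(2) + (-1) = 3 ✓
  (2) y² = (1)² = 1, and 1 < 25 ✓
  (3) 2 > 1 ✓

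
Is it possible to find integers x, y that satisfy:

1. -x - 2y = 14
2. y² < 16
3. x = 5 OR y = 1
Yes

Take x = -16, y = 1. Substituting into each constraint:
  (1) 16 - 2(1) = 14 ✓
  (2) y² = (1)² = 1, and 1 < 16 ✓
  (3) y = 1, target 1 ✓ (second branch holds)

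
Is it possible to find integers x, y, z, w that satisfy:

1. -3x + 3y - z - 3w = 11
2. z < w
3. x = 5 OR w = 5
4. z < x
Yes

Take x = 5, y = 11, z = 1, w = 2. Substituting into each constraint:
  (1) -3(5) + 3(11) + (-1) - 3(2) = 11 ✓
  (2) 1 < 2 ✓
  (3) x = 5, target 5 ✓ (first branch holds)
  (4) 1 < 5 ✓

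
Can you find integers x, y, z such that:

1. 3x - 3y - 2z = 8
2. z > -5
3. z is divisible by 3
No

A contradictory subset is {3x - 3y - 2z = 8, z is divisible by 3}. No integer assignment can satisfy these jointly:

  - 3x - 3y - 2z = 8: is a linear equation tying the variables together
  - z is divisible by 3: restricts z to multiples of 3

Modular obstruction: writing z = 3z', every remaining term of the linear equation is divisible by 3, so the left side is ≡ 0 (mod 3); but the right side 8 ≡ 2 (mod 3). No integers can satisfy it.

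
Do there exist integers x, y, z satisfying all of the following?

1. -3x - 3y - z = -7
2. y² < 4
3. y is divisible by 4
Yes

Take x = 2, y = 0, z = 1. Substituting into each constraint:
  (1) -3(2) - 3(0) + (-1) = -7 ✓
  (2) y² = (0)² = 0, and 0 < 4 ✓
  (3) 0 = 4 × 0, remainder 0 ✓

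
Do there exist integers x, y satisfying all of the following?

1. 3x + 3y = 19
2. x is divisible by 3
No

Even the single constraint (3x + 3y = 19) is infeasible over the integers.

  - 3x + 3y = 19: every term on the left is divisible by 3, so the LHS ≡ 0 (mod 3), but the RHS 19 is not — no integer solution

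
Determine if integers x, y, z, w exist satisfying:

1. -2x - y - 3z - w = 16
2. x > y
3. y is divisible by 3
Yes

Take x = 1, y = 0, z = -6, w = 0. Substituting into each constraint:
  (1) -2(1) + 0 - 3(-6) + 0 = 16 ✓
  (2) 1 > 0 ✓
  (3) 0 = 3 × 0, remainder 0 ✓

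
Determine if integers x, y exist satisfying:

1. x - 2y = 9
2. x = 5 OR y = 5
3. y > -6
Yes

Take x = 5, y = -2. Substituting into each constraint:
  (1) 5 - 2(-2) = 9 ✓
  (2) x = 5, target 5 ✓ (first branch holds)
  (3) -2 > -6 ✓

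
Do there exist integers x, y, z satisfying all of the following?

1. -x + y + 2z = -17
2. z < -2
Yes

Take x = 0, y = 1, z = -9. Substituting into each constraint:
  (1) 0 + 1 + 2(-9) = -17 ✓
  (2) -9 < -2 ✓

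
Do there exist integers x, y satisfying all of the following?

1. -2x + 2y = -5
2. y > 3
No

Even the single constraint (-2x + 2y = -5) is infeasible over the integers.

  - -2x + 2y = -5: every term on the left is divisible by 2, so the LHS ≡ 0 (mod 2), but the RHS -5 is not — no integer solution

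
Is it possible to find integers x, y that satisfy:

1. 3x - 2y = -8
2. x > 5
Yes

Take x = 6, y = 13. Substituting into each constraint:
  (1) 3(6) - 2(13) = -8 ✓
  (2) 6 > 5 ✓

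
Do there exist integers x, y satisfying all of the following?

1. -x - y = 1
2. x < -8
Yes

Take x = -9, y = 8. Substituting into each constraint:
  (1) 9 + (-8) = 1 ✓
  (2) -9 < -8 ✓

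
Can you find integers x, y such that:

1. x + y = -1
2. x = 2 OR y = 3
Yes

Take x = -4, y = 3. Substituting into each constraint:
  (1) (-4) + 3 = -1 ✓
  (2) y = 3, target 3 ✓ (second branch holds)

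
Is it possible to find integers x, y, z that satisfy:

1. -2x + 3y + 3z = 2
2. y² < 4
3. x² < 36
Yes

Take x = -1, y = 0, z = 0. Substituting into each constraint:
  (1) -2(-1) + 3(0) + 3(0) = 2 ✓
  (2) y² = (0)² = 0, and 0 < 4 ✓
  (3) x² = (-1)² = 1, and 1 < 36 ✓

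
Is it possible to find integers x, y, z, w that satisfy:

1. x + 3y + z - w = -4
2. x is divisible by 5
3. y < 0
Yes

Take x = 0, y = -2, z = 2, w = 0. Substituting into each constraint:
  (1) 0 + 3(-2) + 2 + 0 = -4 ✓
  (2) 0 = 5 × 0, remainder 0 ✓
  (3) -2 < 0 ✓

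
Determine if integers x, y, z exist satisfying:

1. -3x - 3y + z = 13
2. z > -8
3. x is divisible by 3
Yes

Take x = 0, y = -4, z = 1. Substituting into each constraint:
  (1) -3(0) - 3(-4) + 1 = 13 ✓
  (2) 1 > -8 ✓
  (3) 0 = 3 × 0, remainder 0 ✓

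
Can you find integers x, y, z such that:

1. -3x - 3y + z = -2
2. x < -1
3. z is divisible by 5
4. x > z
Yes

Take x = -4, y = 3, z = -5. Substituting into each constraint:
  (1) -3(-4) - 3(3) + (-5) = -2 ✓
  (2) -4 < -1 ✓
  (3) -5 = 5 × -1, remainder 0 ✓
  (4) -4 > -5 ✓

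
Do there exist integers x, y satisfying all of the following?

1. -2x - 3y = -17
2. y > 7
Yes

Take x = -5, y = 9. Substituting into each constraint:
  (1) -2(-5) - 3(9) = -17 ✓
  (2) 9 > 7 ✓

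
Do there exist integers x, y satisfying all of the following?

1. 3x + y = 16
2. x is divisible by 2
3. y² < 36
Yes

Take x = 4, y = 4. Substituting into each constraint:
  (1) 3(4) + 4 = 16 ✓
  (2) 4 = 2 × 2, remainder 0 ✓
  (3) y² = (4)² = 16, and 16 < 36 ✓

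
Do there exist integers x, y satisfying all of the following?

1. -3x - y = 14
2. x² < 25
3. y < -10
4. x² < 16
Yes

Take x = -1, y = -11. Substituting into each constraint:
  (1) -3(-1) + 11 = 14 ✓
  (2) x² = (-1)² = 1, and 1 < 25 ✓
  (3) -11 < -10 ✓
  (4) x² = (-1)² = 1, and 1 < 16 ✓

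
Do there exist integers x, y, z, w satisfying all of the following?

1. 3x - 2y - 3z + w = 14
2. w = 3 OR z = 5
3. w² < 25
Yes

Take x = 10, y = 0, z = 5, w = -1. Substituting into each constraint:
  (1) 3(10) - 2(0) - 3(5) + (-1) = 14 ✓
  (2) z = 5, target 5 ✓ (second branch holds)
  (3) w² = (-1)² = 1, and 1 < 25 ✓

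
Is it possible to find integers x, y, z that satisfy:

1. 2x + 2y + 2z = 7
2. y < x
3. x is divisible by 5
No

Even the single constraint (2x + 2y + 2z = 7) is infeasible over the integers.

  - 2x + 2y + 2z = 7: every term on the left is divisible by 2, so the LHS ≡ 0 (mod 2), but the RHS 7 is not — no integer solution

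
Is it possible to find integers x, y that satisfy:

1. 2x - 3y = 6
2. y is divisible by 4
Yes

Take x = 3, y = 0. Substituting into each constraint:
  (1) 2(3) - 3(0) = 6 ✓
  (2) 0 = 4 × 0, remainder 0 ✓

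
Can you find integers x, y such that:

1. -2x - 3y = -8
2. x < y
Yes

Take x = 1, y = 2. Substituting into each constraint:
  (1) -2(1) - 3(2) = -8 ✓
  (2) 1 < 2 ✓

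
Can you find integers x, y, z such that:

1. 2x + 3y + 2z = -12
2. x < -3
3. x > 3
No

A contradictory subset is {x < -3, x > 3}. No integer assignment can satisfy these jointly:

  - x < -3: bounds one variable relative to a constant
  - x > 3: bounds one variable relative to a constant

Direct contradiction: the bounds on x require x ≥ 4 and x ≤ -4 simultaneously, which is empty.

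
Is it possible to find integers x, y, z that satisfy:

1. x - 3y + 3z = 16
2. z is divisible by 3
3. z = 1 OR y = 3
Yes

Take x = 16, y = 3, z = 3. Substituting into each constraint:
  (1) 16 - 3(3) + 3(3) = 16 ✓
  (2) 3 = 3 × 1, remainder 0 ✓
  (3) y = 3, target 3 ✓ (second branch holds)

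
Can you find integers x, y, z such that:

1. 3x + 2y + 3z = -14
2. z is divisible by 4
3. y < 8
Yes

Take x = 0, y = -7, z = 0. Substituting into each constraint:
  (1) 3(0) + 2(-7) + 3(0) = -14 ✓
  (2) 0 = 4 × 0, remainder 0 ✓
  (3) -7 < 8 ✓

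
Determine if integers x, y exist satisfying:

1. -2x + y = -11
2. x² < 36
Yes

Take x = 0, y = -11. Substituting into each constraint:
  (1) -2(0) + (-11) = -11 ✓
  (2) x² = (0)² = 0, and 0 < 36 ✓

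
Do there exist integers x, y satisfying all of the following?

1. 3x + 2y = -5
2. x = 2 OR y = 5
Yes

Take x = -5, y = 5. Substituting into each constraint:
  (1) 3(-5) + 2(5) = -5 ✓
  (2) y = 5, target 5 ✓ (second branch holds)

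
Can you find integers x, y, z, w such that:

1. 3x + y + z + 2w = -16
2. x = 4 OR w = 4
Yes

Take x = 0, y = 0, z = -24, w = 4. Substituting into each constraint:
  (1) 3(0) + 0 + (-24) + 2(4) = -16 ✓
  (2) w = 4, target 4 ✓ (second branch holds)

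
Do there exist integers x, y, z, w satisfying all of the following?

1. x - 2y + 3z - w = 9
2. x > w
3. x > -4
Yes

Take x = 1, y = -4, z = 0, w = 0. Substituting into each constraint:
  (1) 1 - 2(-4) + 3(0) + 0 = 9 ✓
  (2) 1 > 0 ✓
  (3) 1 > -4 ✓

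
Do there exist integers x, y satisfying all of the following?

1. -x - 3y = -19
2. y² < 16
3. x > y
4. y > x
No

A contradictory subset is {x > y, y > x}. No integer assignment can satisfy these jointly:

  - x > y: bounds one variable relative to another variable
  - y > x: bounds one variable relative to another variable

Direct contradiction: x > y and y > x cannot both hold.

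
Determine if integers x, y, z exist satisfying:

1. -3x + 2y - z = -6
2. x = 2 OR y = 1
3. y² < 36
Yes

Take x = 2, y = 0, z = 0. Substituting into each constraint:
  (1) -3(2) + 2(0) + 0 = -6 ✓
  (2) x = 2, target 2 ✓ (first branch holds)
  (3) y² = (0)² = 0, and 0 < 36 ✓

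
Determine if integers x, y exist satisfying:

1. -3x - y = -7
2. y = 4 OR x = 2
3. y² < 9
Yes

Take x = 2, y = 1. Substituting into each constraint:
  (1) -3(2) + (-1) = -7 ✓
  (2) x = 2, target 2 ✓ (second branch holds)
  (3) y² = (1)² = 1, and 1 < 9 ✓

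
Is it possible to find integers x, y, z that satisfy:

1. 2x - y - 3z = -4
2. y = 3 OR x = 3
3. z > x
Yes

Take x = 3, y = -2, z = 4. Substituting into each constraint:
  (1) 2(3) + 2 - 3(4) = -4 ✓
  (2) x = 3, target 3 ✓ (second branch holds)
  (3) 4 > 3 ✓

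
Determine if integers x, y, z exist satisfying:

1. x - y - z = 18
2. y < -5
Yes

Take x = 12, y = -6, z = 0. Substituting into each constraint:
  (1) 12 + 6 + 0 = 18 ✓
  (2) -6 < -5 ✓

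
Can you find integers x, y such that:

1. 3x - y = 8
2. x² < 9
Yes

Take x = 0, y = -8. Substituting into each constraint:
  (1) 3(0) + 8 = 8 ✓
  (2) x² = (0)² = 0, and 0 < 9 ✓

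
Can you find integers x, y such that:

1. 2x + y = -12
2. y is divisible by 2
Yes

Take x = -6, y = 0. Substituting into each constraint:
  (1) 2(-6) + 0 = -12 ✓
  (2) 0 = 2 × 0, remainder 0 ✓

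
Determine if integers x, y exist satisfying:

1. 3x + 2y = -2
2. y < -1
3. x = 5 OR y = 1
No

The full constraint system is jointly infeasible over the integers. Each constraint and what it forces:

  - 3x + 2y = -2: is a linear equation tying the variables together
  - y < -1: bounds one variable relative to a constant
  - x = 5 OR y = 1: forces a choice: either x = 5 or y = 1

Split on the disjunction (x = 5 OR y = 1):
  • If x = 5: with x = 5, every remaining term of the linear equation is divisible by 2, so the left side is ≡ 0 (mod 2); but the right side -17 ≡ 1 (mod 2). No integers can satisfy it.
  • If y = 1: this contradicts the bound y ≤ -2.
Both branches are infeasible, so the system has no integer solution.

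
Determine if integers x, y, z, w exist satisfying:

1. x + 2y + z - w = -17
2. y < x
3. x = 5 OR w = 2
Yes

Take x = 5, y = 4, z = 0, w = 30. Substituting into each constraint:
  (1) 5 + 2(4) + 0 + (-30) = -17 ✓
  (2) 4 < 5 ✓
  (3) x = 5, target 5 ✓ (first branch holds)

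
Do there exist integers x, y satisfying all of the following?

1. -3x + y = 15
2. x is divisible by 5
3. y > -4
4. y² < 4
Yes

Take x = -5, y = 0. Substituting into each constraint:
  (1) -3(-5) + 0 = 15 ✓
  (2) -5 = 5 × -1, remainder 0 ✓
  (3) 0 > -4 ✓
  (4) y² = (0)² = 0, and 0 < 4 ✓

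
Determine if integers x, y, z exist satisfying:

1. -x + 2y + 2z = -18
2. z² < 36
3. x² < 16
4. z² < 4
Yes

Take x = 0, y = -10, z = 1. Substituting into each constraint:
  (1) 0 + 2(-10) + 2(1) = -18 ✓
  (2) z² = (1)² = 1, and 1 < 36 ✓
  (3) x² = (0)² = 0, and 0 < 16 ✓
  (4) z² = (1)² = 1, and 1 < 4 ✓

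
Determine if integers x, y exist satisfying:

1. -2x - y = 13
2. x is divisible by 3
Yes

Take x = 0, y = -13. Substituting into each constraint:
  (1) -2(0) + 13 = 13 ✓
  (2) 0 = 3 × 0, remainder 0 ✓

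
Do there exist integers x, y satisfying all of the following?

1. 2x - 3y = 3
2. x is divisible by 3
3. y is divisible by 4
No

A contradictory subset is {2x - 3y = 3, y is divisible by 4}. No integer assignment can satisfy these jointly:

  - 2x - 3y = 3: is a linear equation tying the variables together
  - y is divisible by 4: restricts y to multiples of 4

Modular obstruction: writing y = 4y', every remaining term of the linear equation is divisible by 2, so the left side is ≡ 0 (mod 2); but the right side 3 ≡ 1 (mod 2). No integers can satisfy it.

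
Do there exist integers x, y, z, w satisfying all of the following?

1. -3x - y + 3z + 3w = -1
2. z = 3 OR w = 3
Yes

Take x = 0, y = 1, z = -3, w = 3. Substituting into each constraint:
  (1) -3(0) + (-1) + 3(-3) + 3(3) = -1 ✓
  (2) w = 3, target 3 ✓ (second branch holds)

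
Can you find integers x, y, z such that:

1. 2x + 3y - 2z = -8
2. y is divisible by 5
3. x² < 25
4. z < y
Yes

Take x = 2, y = -20, z = -24. Substituting into each constraint:
  (1) 2(2) + 3(-20) - 2(-24) = -8 ✓
  (2) -20 = 5 × -4, remainder 0 ✓
  (3) x² = (2)² = 4, and 4 < 25 ✓
  (4) -24 < -20 ✓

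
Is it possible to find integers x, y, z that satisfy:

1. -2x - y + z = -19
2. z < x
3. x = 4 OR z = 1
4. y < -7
Yes

Take x = 14, y = -8, z = 1. Substituting into each constraint:
  (1) -2(14) + 8 + 1 = -19 ✓
  (2) 1 < 14 ✓
  (3) z = 1, target 1 ✓ (second branch holds)
  (4) -8 < -7 ✓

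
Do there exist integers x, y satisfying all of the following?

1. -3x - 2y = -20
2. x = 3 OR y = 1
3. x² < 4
No

The full constraint system is jointly infeasible over the integers. Each constraint and what it forces:

  - -3x - 2y = -20: is a linear equation tying the variables together
  - x = 3 OR y = 1: forces a choice: either x = 3 or y = 1
  - x² < 4: restricts x to |x| ≤ 1

Split on the disjunction (x = 3 OR y = 1):
  • If x = 3: this contradicts x² < 4, which requires |x| ≤ 1.
  • If y = 1: the equation forces x = 6, but x² < 4 requires |x| ≤ 1.
Both branches are infeasible, so the system has no integer solution.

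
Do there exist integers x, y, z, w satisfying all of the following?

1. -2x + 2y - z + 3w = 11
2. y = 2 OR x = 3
Yes

Take x = 0, y = 2, z = -7, w = 0. Substituting into each constraint:
  (1) -2(0) + 2(2) + 7 + 3(0) = 11 ✓
  (2) y = 2, target 2 ✓ (first branch holds)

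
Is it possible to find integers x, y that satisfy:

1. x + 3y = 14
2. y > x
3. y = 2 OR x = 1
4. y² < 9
No

A contradictory subset is {x + 3y = 14, y > x, y = 2 OR x = 1}. No integer assignment can satisfy these jointly:

  - x + 3y = 14: is a linear equation tying the variables together
  - y > x: bounds one variable relative to another variable
  - y = 2 OR x = 1: forces a choice: either y = 2 or x = 1

Split on the disjunction (y = 2 OR x = 1):
  • If y = 2: the equation forces x = 8, giving (y, x) = (2, 8), which violates y > x.
  • If x = 1: with x = 1, every remaining term of the linear equation is divisible by 3, so the left side is ≡ 0 (mod 3); but the right side 13 ≡ 1 (mod 3). No integers can satisfy it.
Both branches are infeasible, so the system has no integer solution.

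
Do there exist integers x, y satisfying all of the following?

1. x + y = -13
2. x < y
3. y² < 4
Yes

Take x = -13, y = 0. Substituting into each constraint:
  (1) (-13) + 0 = -13 ✓
  (2) -13 < 0 ✓
  (3) y² = (0)² = 0, and 0 < 4 ✓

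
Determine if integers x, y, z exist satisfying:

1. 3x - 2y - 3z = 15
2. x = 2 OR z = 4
Yes

Take x = 2, y = -6, z = 1. Substituting into each constraint:
  (1) 3(2) - 2(-6) - 3(1) = 15 ✓
  (2) x = 2, target 2 ✓ (first branch holds)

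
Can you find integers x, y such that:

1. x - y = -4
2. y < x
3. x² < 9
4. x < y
No

A contradictory subset is {y < x, x < y}. No integer assignment can satisfy these jointly:

  - y < x: bounds one variable relative to another variable
  - x < y: bounds one variable relative to another variable

Direct contradiction: x > y and y > x cannot both hold.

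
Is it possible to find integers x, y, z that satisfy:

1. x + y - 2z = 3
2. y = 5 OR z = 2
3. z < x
Yes

Take x = 4, y = 5, z = 3. Substituting into each constraint:
  (1) 4 + 5 - 2(3) = 3 ✓
  (2) y = 5, target 5 ✓ (first branch holds)
  (3) 3 < 4 ✓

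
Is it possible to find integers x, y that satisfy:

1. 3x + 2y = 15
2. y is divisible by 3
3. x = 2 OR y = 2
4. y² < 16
No

A contradictory subset is {3x + 2y = 15, x = 2 OR y = 2}. No integer assignment can satisfy these jointly:

  - 3x + 2y = 15: is a linear equation tying the variables together
  - x = 2 OR y = 2: forces a choice: either x = 2 or y = 2

Split on the disjunction (x = 2 OR y = 2):
  • If x = 2: with x = 2, every remaining term of the linear equation is divisible by 2, so the left side is ≡ 0 (mod 2); but the right side 9 ≡ 1 (mod 2). No integers can satisfy it.
  • If y = 2: with y = 2, every remaining term of the linear equation is divisible by 3, so the left side is ≡ 0 (mod 3); but the right side 11 ≡ 2 (mod 3). No integers can satisfy it.
Both branches are infeasible, so the system has no integer solution.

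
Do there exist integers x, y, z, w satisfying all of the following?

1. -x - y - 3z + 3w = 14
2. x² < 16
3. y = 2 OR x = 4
Yes

Take x = 2, y = 2, z = -6, w = 0. Substituting into each constraint:
  (1) (-2) + (-2) - 3(-6) + 3(0) = 14 ✓
  (2) x² = (2)² = 4, and 4 < 16 ✓
  (3) y = 2, target 2 ✓ (first branch holds)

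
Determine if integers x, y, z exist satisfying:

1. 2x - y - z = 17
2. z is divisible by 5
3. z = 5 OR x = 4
Yes

Take x = 4, y = -9, z = 0. Substituting into each constraint:
  (1) 2(4) + 9 + 0 = 17 ✓
  (2) 0 = 5 × 0, remainder 0 ✓
  (3) x = 4, target 4 ✓ (second branch holds)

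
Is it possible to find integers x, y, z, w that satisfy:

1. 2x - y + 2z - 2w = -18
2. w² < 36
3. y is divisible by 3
Yes

Take x = -7, y = 0, z = 0, w = 2. Substituting into each constraint:
  (1) 2(-7) + 0 + 2(0) - 2(2) = -18 ✓
  (2) w² = (2)² = 4, and 4 < 36 ✓
  (3) 0 = 3 × 0, remainder 0 ✓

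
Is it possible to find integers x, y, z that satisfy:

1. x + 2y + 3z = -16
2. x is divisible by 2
Yes

Take x = 2, y = 0, z = -6. Substituting into each constraint:
  (1) 2 + 2(0) + 3(-6) = -16 ✓
  (2) 2 = 2 × 1, remainder 0 ✓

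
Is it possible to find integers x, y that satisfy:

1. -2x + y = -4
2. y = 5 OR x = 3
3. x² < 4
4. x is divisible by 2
No

A contradictory subset is {-2x + y = -4, y = 5 OR x = 3, x² < 4}. No integer assignment can satisfy these jointly:

  - -2x + y = -4: is a linear equation tying the variables together
  - y = 5 OR x = 3: forces a choice: either y = 5 or x = 3
  - x² < 4: restricts x to |x| ≤ 1

Split on the disjunction (y = 5 OR x = 3):
  • If y = 5: with y = 5, every remaining term of the linear equation is divisible by 2, so the left side is ≡ 0 (mod 2); but the right side -9 ≡ 1 (mod 2). No integers can satisfy it.
  • If x = 3: this contradicts x² < 4, which requires |x| ≤ 1.
Both branches are infeasible, so the system has no integer solution.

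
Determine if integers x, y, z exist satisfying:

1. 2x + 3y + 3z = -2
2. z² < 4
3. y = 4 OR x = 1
Yes

Take x = -7, y = 4, z = 0. Substituting into each constraint:
  (1) 2(-7) + 3(4) + 3(0) = -2 ✓
  (2) z² = (0)² = 0, and 0 < 4 ✓
  (3) y = 4, target 4 ✓ (first branch holds)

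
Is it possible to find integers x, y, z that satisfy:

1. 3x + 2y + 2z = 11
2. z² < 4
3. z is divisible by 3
Yes

Take x = 1, y = 4, z = 0. Substituting into each constraint:
  (1) 3(1) + 2(4) + 2(0) = 11 ✓
  (2) z² = (0)² = 0, and 0 < 4 ✓
  (3) 0 = 3 × 0, remainder 0 ✓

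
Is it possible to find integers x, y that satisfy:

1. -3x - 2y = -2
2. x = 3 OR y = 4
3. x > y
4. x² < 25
No

A contradictory subset is {-3x - 2y = -2, x = 3 OR y = 4, x > y}. No integer assignment can satisfy these jointly:

  - -3x - 2y = -2: is a linear equation tying the variables together
  - x = 3 OR y = 4: forces a choice: either x = 3 or y = 4
  - x > y: bounds one variable relative to another variable

Split on the disjunction (x = 3 OR y = 4):
  • If x = 3: with x = 3, every remaining term of the linear equation is divisible by 2, so the left side is ≡ 0 (mod 2); but the right side 7 ≡ 1 (mod 2). No integers can satisfy it.
  • If y = 4: the equation forces x = -2, giving (y, x) = (4, -2), which violates x > y.
Both branches are infeasible, so the system has no integer solution.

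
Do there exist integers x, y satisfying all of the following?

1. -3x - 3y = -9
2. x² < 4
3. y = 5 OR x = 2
No

The full constraint system is jointly infeasible over the integers. Each constraint and what it forces:

  - -3x - 3y = -9: is a linear equation tying the variables together
  - x² < 4: restricts x to |x| ≤ 1
  - y = 5 OR x = 2: forces a choice: either y = 5 or x = 2

Split on the disjunction (y = 5 OR x = 2):
  • If y = 5: the equation forces x = -2, but x² < 4 requires |x| ≤ 1.
  • If x = 2: this contradicts x² < 4, which requires |x| ≤ 1.
Both branches are infeasible, so the system has no integer solution.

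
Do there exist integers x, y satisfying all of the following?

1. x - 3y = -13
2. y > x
Yes

Take x = -13, y = 0. Substituting into each constraint:
  (1) (-13) - 3(0) = -13 ✓
  (2) 0 > -13 ✓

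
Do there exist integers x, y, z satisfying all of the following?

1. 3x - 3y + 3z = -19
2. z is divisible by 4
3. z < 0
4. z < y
No

Even the single constraint (3x - 3y + 3z = -19) is infeasible over the integers.

  - 3x - 3y + 3z = -19: every term on the left is divisible by 3, so the LHS ≡ 0 (mod 3), but the RHS -19 is not — no integer solution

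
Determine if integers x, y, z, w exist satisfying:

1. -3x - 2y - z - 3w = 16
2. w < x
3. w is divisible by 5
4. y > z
Yes

Take x = 1, y = -6, z = -7, w = 0. Substituting into each constraint:
  (1) -3(1) - 2(-6) + 7 - 3(0) = 16 ✓
  (2) 0 < 1 ✓
  (3) 0 = 5 × 0, remainder 0 ✓
  (4) -6 > -7 ✓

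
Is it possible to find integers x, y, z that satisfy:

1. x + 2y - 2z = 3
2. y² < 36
Yes

Take x = 3, y = 0, z = 0. Substituting into each constraint:
  (1) 3 + 2(0) - 2(0) = 3 ✓
  (2) y² = (0)² = 0, and 0 < 36 ✓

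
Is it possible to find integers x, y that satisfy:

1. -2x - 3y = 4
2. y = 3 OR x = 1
Yes

Take x = 1, y = -2. Substituting into each constraint:
  (1) -2(1) - 3(-2) = 4 ✓
  (2) x = 1, target 1 ✓ (second branch holds)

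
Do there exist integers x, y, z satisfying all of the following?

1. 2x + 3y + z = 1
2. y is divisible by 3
Yes

Take x = 0, y = 0, z = 1. Substituting into each constraint:
  (1) 2(0) + 3(0) + 1 = 1 ✓
  (2) 0 = 3 × 0, remainder 0 ✓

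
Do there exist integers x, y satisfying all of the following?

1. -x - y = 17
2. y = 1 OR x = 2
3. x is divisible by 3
Yes

Take x = -18, y = 1. Substituting into each constraint:
  (1) 18 + (-1) = 17 ✓
  (2) y = 1, target 1 ✓ (first branch holds)
  (3) -18 = 3 × -6, remainder 0 ✓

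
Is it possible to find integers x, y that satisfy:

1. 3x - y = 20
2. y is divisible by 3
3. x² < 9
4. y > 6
No

A contradictory subset is {3x - y = 20, y is divisible by 3}. No integer assignment can satisfy these jointly:

  - 3x - y = 20: is a linear equation tying the variables together
  - y is divisible by 3: restricts y to multiples of 3

Modular obstruction: writing y = 3y', every remaining term of the linear equation is divisible by 3, so the left side is ≡ 0 (mod 3); but the right side 20 ≡ 2 (mod 3). No integers can satisfy it.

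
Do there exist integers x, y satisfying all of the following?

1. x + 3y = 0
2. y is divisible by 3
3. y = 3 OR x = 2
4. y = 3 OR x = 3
Yes

Take x = -9, y = 3. Substituting into each constraint:
  (1) (-9) + 3(3) = 0 ✓
  (2) 3 = 3 × 1, remainder 0 ✓
  (3) y = 3, target 3 ✓ (first branch holds)
  (4) y = 3, target 3 ✓ (first branch holds)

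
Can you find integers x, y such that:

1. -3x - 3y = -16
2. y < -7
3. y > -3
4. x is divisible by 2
No

Even the single constraint (-3x - 3y = -16) is infeasible over the integers.

  - -3x - 3y = -16: every term on the left is divisible by 3, so the LHS ≡ 0 (mod 3), but the RHS -16 is not — no integer solution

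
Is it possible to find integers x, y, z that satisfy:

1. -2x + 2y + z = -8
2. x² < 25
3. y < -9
Yes

Take x = 0, y = -10, z = 12. Substituting into each constraint:
  (1) -2(0) + 2(-10) + 12 = -8 ✓
  (2) x² = (0)² = 0, and 0 < 25 ✓
  (3) -10 < -9 ✓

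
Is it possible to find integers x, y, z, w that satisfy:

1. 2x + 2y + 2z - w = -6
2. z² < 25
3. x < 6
Yes

Take x = -3, y = 0, z = 0, w = 0. Substituting into each constraint:
  (1) 2(-3) + 2(0) + 2(0) + 0 = -6 ✓
  (2) z² = (0)² = 0, and 0 < 25 ✓
  (3) -3 < 6 ✓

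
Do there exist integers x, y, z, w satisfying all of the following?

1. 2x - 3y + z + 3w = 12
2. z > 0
Yes

Take x = 4, y = 0, z = 1, w = 1. Substituting into each constraint:
  (1) 2(4) - 3(0) + 1 + 3(1) = 12 ✓
  (2) 1 > 0 ✓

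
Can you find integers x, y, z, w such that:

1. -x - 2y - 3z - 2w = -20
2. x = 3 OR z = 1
Yes

Take x = 3, y = 0, z = 1, w = 7. Substituting into each constraint:
  (1) (-3) - 2(0) - 3(1) - 2(7) = -20 ✓
  (2) x = 3, target 3 ✓ (first branch holds)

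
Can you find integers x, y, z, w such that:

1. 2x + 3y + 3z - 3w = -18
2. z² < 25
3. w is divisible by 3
Yes

Take x = -9, y = 0, z = 0, w = 0. Substituting into each constraint:
  (1) 2(-9) + 3(0) + 3(0) - 3(0) = -18 ✓
  (2) z² = (0)² = 0, and 0 < 25 ✓
  (3) 0 = 3 × 0, remainder 0 ✓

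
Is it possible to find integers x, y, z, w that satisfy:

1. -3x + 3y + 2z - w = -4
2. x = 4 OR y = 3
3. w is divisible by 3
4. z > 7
Yes

Take x = 4, y = -4, z = 10, w = 0. Substituting into each constraint:
  (1) -3(4) + 3(-4) + 2(10) + 0 = -4 ✓
  (2) x = 4, target 4 ✓ (first branch holds)
  (3) 0 = 3 × 0, remainder 0 ✓
  (4) 10 > 7 ✓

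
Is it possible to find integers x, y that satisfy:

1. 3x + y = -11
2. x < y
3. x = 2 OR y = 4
Yes

Take x = -5, y = 4. Substituting into each constraint:
  (1) 3(-5) + 4 = -11 ✓
  (2) -5 < 4 ✓
  (3) y = 4, target 4 ✓ (second branch holds)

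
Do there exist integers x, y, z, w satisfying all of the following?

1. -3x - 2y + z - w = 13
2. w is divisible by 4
Yes

Take x = -4, y = 0, z = 1, w = 0. Substituting into each constraint:
  (1) -3(-4) - 2(0) + 1 + 0 = 13 ✓
  (2) 0 = 4 × 0, remainder 0 ✓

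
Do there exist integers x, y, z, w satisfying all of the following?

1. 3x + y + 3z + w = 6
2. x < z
Yes

Take x = -1, y = 9, z = 0, w = 0. Substituting into each constraint:
  (1) 3(-1) + 9 + 3(0) + 0 = 6 ✓
  (2) -1 < 0 ✓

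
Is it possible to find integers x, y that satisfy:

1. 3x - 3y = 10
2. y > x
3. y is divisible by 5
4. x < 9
No

Even the single constraint (3x - 3y = 10) is infeasible over the integers.

  - 3x - 3y = 10: every term on the left is divisible by 3, so the LHS ≡ 0 (mod 3), but the RHS 10 is not — no integer solution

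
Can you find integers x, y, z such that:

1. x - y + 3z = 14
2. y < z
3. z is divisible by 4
Yes

Take x = 13, y = -1, z = 0. Substituting into each constraint:
  (1) 13 + 1 + 3(0) = 14 ✓
  (2) -1 < 0 ✓
  (3) 0 = 4 × 0, remainder 0 ✓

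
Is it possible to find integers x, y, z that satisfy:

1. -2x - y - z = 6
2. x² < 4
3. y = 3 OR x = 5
Yes

Take x = 0, y = 3, z = -9. Substituting into each constraint:
  (1) -2(0) + (-3) + 9 = 6 ✓
  (2) x² = (0)² = 0, and 0 < 4 ✓
  (3) y = 3, target 3 ✓ (first branch holds)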